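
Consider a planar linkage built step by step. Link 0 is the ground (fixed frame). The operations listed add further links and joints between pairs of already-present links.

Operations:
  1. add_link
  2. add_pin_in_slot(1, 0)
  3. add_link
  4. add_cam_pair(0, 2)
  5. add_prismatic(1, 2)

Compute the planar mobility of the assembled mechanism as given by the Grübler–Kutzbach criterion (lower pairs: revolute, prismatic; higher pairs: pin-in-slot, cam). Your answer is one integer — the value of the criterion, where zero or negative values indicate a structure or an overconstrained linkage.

ground; <1,0,0>
#1 <2,0,0>
PS:1↔0 J2 <2,0,1>
#2 <3,0,1>
C:0↔2 J2 <3,0,2>
P:1↔2 J1 <3,1,2>
3×2 − 2×1 − 1×2 = 2

M = 2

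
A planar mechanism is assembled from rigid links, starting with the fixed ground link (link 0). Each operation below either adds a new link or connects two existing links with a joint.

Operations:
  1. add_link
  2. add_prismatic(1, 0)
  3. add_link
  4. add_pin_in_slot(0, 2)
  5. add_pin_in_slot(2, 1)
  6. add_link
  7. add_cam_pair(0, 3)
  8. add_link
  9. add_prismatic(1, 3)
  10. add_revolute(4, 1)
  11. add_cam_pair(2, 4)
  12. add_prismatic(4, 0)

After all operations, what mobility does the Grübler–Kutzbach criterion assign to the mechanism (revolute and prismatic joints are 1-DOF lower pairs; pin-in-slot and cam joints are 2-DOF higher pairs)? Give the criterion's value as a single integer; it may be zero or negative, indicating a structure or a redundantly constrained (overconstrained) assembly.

(L,J1,J2)=(1,0,0); link0 fixed
link1: (2,0,0)
P 1-0 [J1]: (2,1,0)
link2: (3,1,0)
PS 0-2 [J2]: (3,1,1)
PS 2-1 [J2]: (3,1,2)
link3: (4,1,2)
C 0-3 [J2]: (4,1,3)
link4: (5,1,3)
P 1-3 [J1]: (5,2,3)
R 4-1 [J1]: (5,3,3)
C 2-4 [J2]: (5,3,4)
P 4-0 [J1]: (5,4,4)
Grübler: 3·4 − 2·4 − 4 = 0

M = 0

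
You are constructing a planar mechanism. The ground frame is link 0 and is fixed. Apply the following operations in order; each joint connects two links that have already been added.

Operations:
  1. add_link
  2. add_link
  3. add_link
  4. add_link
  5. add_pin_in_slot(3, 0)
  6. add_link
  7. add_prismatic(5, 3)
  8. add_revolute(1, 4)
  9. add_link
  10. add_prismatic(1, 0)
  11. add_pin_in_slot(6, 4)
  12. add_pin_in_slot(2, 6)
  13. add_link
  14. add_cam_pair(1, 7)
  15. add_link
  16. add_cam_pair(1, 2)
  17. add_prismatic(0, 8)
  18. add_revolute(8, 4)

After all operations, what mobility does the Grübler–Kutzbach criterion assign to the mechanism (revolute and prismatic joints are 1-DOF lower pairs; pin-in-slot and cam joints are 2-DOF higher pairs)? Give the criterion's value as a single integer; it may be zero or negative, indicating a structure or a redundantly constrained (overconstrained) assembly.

link 0 = ground. State L|J1|J2 = 1|0|0
+link1  2|0|0
+link2  3|0|0
+link3  4|0|0
+link4  5|0|0
PS(3,0) f=2→J2  5|0|1
+link5  6|0|1
P(5,3) f=1→J1  6|1|1
R(1,4) f=1→J1  6|2|1
+link6  7|2|1
P(1,0) f=1→J1  7|3|1
PS(6,4) f=2→J2  7|3|2
PS(2,6) f=2→J2  7|3|3
+link7  8|3|3
C(1,7) f=2→J2  8|3|4
+link8  9|3|4
C(1,2) f=2→J2  9|3|5
P(0,8) f=1→J1  9|4|5
R(8,4) f=1→J1  9|5|5
M = 3(9−1)−2·5−5 = 24−10−5 = 9

M = 9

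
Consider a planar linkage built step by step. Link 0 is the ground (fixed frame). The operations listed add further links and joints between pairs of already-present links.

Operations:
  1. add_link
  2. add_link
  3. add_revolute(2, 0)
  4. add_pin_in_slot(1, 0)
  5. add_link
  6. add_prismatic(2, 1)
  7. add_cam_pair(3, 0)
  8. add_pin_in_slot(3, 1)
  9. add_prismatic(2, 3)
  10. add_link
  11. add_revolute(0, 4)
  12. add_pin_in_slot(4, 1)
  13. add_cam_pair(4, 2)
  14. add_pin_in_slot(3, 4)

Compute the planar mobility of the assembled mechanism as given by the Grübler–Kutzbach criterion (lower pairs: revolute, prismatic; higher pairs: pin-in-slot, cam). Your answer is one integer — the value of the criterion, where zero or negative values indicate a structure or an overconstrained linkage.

ground; <1,0,0>
#1 <2,0,0>
#2 <3,0,0>
R:2↔0 J1 <3,1,0>
PS:1↔0 J2 <3,1,1>
#3 <4,1,1>
P:2↔1 J1 <4,2,1>
C:3↔0 J2 <4,2,2>
PS:3↔1 J2 <4,2,3>
P:2↔3 J1 <4,3,3>
#4 <5,3,3>
R:0↔4 J1 <5,4,3>
PS:4↔1 J2 <5,4,4>
C:4↔2 J2 <5,4,5>
PS:3↔4 J2 <5,4,6>
3×4 − 2×4 − 1×6 = -2

M = -2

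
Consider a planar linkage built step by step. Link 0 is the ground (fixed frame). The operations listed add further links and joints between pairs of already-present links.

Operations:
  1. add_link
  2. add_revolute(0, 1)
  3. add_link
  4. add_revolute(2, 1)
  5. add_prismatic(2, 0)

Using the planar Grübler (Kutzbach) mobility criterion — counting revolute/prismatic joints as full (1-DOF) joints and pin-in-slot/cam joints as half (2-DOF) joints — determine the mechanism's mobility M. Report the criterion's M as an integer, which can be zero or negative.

M = 0

L=1 J1=0 J2=0
add link → L=2 J1=0 J2=0
R@0,1 dof=1 J1 → L=2 J1=1 J2=0
add link → L=3 J1=1 J2=0
R@2,1 dof=1 J1 → L=3 J1=2 J2=0
P@2,0 dof=1 J1 → L=3 J1=3 J2=0
M=3(L−1)−2J1−J2=3·2−2·3−0=0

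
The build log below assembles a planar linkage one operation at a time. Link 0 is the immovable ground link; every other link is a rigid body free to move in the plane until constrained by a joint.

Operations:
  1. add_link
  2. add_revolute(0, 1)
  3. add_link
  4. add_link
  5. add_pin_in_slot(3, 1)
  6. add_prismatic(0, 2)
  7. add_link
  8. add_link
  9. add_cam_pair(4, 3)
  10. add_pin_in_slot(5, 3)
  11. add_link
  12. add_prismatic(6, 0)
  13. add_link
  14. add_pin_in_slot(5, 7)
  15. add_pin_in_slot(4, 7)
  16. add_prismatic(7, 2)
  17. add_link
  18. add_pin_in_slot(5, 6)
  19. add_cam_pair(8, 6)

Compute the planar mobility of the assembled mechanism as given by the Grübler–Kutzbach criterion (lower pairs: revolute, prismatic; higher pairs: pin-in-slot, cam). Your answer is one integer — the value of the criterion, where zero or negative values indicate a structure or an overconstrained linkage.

M = 9

(L,J1,J2)=(1,0,0); link0 fixed
link1: (2,0,0)
R 0-1 [J1]: (2,1,0)
link2: (3,1,0)
link3: (4,1,0)
PS 3-1 [J2]: (4,1,1)
P 0-2 [J1]: (4,2,1)
link4: (5,2,1)
link5: (6,2,1)
C 4-3 [J2]: (6,2,2)
PS 5-3 [J2]: (6,2,3)
link6: (7,2,3)
P 6-0 [J1]: (7,3,3)
link7: (8,3,3)
PS 5-7 [J2]: (8,3,4)
PS 4-7 [J2]: (8,3,5)
P 7-2 [J1]: (8,4,5)
link8: (9,4,5)
PS 5-6 [J2]: (9,4,6)
C 8-6 [J2]: (9,4,7)
Grübler: 3·8 − 2·4 − 7 = 9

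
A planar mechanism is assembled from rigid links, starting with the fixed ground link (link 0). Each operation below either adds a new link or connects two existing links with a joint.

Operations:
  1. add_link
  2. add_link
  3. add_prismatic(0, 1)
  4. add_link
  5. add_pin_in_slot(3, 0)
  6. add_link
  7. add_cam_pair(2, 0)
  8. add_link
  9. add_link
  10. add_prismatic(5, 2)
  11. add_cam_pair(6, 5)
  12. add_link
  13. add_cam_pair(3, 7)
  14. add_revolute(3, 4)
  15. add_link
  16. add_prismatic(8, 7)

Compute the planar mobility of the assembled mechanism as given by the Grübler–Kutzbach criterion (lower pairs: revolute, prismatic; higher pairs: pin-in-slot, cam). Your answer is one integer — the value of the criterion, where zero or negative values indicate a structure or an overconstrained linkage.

(L,J1,J2)=(1,0,0); link0 fixed
link1: (2,0,0)
link2: (3,0,0)
P 0-1 [J1]: (3,1,0)
link3: (4,1,0)
PS 3-0 [J2]: (4,1,1)
link4: (5,1,1)
C 2-0 [J2]: (5,1,2)
link5: (6,1,2)
link6: (7,1,2)
P 5-2 [J1]: (7,2,2)
C 6-5 [J2]: (7,2,3)
link7: (8,2,3)
C 3-7 [J2]: (8,2,4)
R 3-4 [J1]: (8,3,4)
link8: (9,3,4)
P 8-7 [J1]: (9,4,4)
Grübler: 3·8 − 2·4 − 4 = 12

M = 12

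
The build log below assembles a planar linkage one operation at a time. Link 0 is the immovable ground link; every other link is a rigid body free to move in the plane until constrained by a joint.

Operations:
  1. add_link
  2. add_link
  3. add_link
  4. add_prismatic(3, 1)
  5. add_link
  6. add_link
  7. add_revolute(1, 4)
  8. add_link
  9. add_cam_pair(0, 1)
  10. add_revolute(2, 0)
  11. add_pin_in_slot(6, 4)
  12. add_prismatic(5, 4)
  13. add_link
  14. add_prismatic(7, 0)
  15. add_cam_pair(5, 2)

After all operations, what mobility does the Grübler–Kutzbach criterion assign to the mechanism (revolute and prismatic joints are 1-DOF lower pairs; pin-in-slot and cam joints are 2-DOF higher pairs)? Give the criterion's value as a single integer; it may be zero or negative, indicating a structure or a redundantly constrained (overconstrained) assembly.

M = 8

[1;0;0] (link 0 is ground)
L+ [2;0;0]
L+ [3;0;0]
L+ [4;0;0]
P(3,1)∈J1 [4;1;0]
L+ [5;1;0]
L+ [6;1;0]
R(1,4)∈J1 [6;2;0]
L+ [7;2;0]
C(0,1)∈J2 [7;2;1]
R(2,0)∈J1 [7;3;1]
PS(6,4)∈J2 [7;3;2]
P(5,4)∈J1 [7;4;2]
L+ [8;4;2]
P(7,0)∈J1 [8;5;2]
C(5,2)∈J2 [8;5;3]
mobility = 21 − 10 − 3 = 8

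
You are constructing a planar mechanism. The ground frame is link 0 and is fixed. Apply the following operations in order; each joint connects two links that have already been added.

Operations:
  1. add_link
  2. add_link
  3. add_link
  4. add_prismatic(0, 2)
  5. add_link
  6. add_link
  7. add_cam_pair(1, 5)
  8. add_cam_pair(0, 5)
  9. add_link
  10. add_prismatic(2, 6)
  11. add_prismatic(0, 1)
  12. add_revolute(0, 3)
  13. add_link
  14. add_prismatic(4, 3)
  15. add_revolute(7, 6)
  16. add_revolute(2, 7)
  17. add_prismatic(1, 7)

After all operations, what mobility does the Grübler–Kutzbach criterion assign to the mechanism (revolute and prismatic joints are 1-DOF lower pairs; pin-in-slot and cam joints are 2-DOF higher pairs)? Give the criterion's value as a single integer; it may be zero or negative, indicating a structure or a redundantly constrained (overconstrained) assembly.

M = 3

(L,J1,J2)=(1,0,0); link0 fixed
link1: (2,0,0)
link2: (3,0,0)
link3: (4,0,0)
P 0-2 [J1]: (4,1,0)
link4: (5,1,0)
link5: (6,1,0)
C 1-5 [J2]: (6,1,1)
C 0-5 [J2]: (6,1,2)
link6: (7,1,2)
P 2-6 [J1]: (7,2,2)
P 0-1 [J1]: (7,3,2)
R 0-3 [J1]: (7,4,2)
link7: (8,4,2)
P 4-3 [J1]: (8,5,2)
R 7-6 [J1]: (8,6,2)
R 2-7 [J1]: (8,7,2)
P 1-7 [J1]: (8,8,2)
Grübler: 3·7 − 2·8 − 2 = 3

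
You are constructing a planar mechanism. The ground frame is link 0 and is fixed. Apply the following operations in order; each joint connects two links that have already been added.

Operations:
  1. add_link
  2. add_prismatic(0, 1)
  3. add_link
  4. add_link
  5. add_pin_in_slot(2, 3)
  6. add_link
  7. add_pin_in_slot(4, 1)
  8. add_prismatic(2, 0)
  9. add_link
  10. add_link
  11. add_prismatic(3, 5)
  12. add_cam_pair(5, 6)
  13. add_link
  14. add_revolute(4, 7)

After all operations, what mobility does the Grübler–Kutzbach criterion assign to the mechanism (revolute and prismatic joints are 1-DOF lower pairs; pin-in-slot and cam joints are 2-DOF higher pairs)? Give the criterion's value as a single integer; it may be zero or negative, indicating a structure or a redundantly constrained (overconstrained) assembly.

M = 10

L=1 J1=0 J2=0
add link → L=2 J1=0 J2=0
P@0,1 dof=1 J1 → L=2 J1=1 J2=0
add link → L=3 J1=1 J2=0
add link → L=4 J1=1 J2=0
PS@2,3 dof=2 J2 → L=4 J1=1 J2=1
add link → L=5 J1=1 J2=1
PS@4,1 dof=2 J2 → L=5 J1=1 J2=2
P@2,0 dof=1 J1 → L=5 J1=2 J2=2
add link → L=6 J1=2 J2=2
add link → L=7 J1=2 J2=2
P@3,5 dof=1 J1 → L=7 J1=3 J2=2
C@5,6 dof=2 J2 → L=7 J1=3 J2=3
add link → L=8 J1=3 J2=3
R@4,7 dof=1 J1 → L=8 J1=4 J2=3
M=3(L−1)−2J1−J2=3·7−2·4−3=10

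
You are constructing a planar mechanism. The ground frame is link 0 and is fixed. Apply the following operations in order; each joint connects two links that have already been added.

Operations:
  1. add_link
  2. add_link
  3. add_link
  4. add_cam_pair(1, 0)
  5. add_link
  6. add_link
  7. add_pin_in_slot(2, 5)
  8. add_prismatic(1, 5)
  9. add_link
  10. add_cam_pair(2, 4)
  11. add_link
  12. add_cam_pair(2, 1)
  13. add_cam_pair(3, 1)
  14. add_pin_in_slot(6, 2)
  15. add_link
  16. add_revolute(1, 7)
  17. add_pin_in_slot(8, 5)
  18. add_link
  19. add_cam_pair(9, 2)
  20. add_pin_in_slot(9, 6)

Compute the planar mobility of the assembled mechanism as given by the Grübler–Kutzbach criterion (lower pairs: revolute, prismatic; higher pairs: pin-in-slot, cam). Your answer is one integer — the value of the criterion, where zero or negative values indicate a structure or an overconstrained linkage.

(L,J1,J2)=(1,0,0); link0 fixed
link1: (2,0,0)
link2: (3,0,0)
link3: (4,0,0)
C 1-0 [J2]: (4,0,1)
link4: (5,0,1)
link5: (6,0,1)
PS 2-5 [J2]: (6,0,2)
P 1-5 [J1]: (6,1,2)
link6: (7,1,2)
C 2-4 [J2]: (7,1,3)
link7: (8,1,3)
C 2-1 [J2]: (8,1,4)
C 3-1 [J2]: (8,1,5)
PS 6-2 [J2]: (8,1,6)
link8: (9,1,6)
R 1-7 [J1]: (9,2,6)
PS 8-5 [J2]: (9,2,7)
link9: (10,2,7)
C 9-2 [J2]: (10,2,8)
PS 9-6 [J2]: (10,2,9)
Grübler: 3·9 − 2·2 − 9 = 14

M = 14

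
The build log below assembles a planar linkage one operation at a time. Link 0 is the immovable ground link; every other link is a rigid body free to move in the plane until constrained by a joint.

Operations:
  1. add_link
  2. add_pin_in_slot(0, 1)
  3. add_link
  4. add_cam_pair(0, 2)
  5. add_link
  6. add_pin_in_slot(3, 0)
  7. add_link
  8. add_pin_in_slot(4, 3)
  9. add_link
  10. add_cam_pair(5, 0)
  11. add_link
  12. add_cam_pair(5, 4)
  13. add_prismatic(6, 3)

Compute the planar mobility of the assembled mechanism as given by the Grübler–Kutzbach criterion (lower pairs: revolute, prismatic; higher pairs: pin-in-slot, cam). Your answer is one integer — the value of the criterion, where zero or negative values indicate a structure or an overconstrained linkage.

L=1 J1=0 J2=0
add link → L=2 J1=0 J2=0
PS@0,1 dof=2 J2 → L=2 J1=0 J2=1
add link → L=3 J1=0 J2=1
C@0,2 dof=2 J2 → L=3 J1=0 J2=2
add link → L=4 J1=0 J2=2
PS@3,0 dof=2 J2 → L=4 J1=0 J2=3
add link → L=5 J1=0 J2=3
PS@4,3 dof=2 J2 → L=5 J1=0 J2=4
add link → L=6 J1=0 J2=4
C@5,0 dof=2 J2 → L=6 J1=0 J2=5
add link → L=7 J1=0 J2=5
C@5,4 dof=2 J2 → L=7 J1=0 J2=6
P@6,3 dof=1 J1 → L=7 J1=1 J2=6
M=3(L−1)−2J1−J2=3·6−2·1−6=10

M = 10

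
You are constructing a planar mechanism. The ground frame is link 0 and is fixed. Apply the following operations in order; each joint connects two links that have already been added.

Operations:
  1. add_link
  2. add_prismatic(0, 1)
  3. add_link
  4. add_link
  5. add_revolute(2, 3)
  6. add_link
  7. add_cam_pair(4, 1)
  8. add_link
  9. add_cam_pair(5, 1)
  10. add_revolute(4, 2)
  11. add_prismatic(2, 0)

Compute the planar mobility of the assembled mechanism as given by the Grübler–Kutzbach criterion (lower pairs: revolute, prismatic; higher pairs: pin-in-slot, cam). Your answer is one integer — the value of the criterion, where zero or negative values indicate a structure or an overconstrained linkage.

M = 5

[1;0;0] (link 0 is ground)
L+ [2;0;0]
P(0,1)∈J1 [2;1;0]
L+ [3;1;0]
L+ [4;1;0]
R(2,3)∈J1 [4;2;0]
L+ [5;2;0]
C(4,1)∈J2 [5;2;1]
L+ [6;2;1]
C(5,1)∈J2 [6;2;2]
R(4,2)∈J1 [6;3;2]
P(2,0)∈J1 [6;4;2]
mobility = 15 − 8 − 2 = 5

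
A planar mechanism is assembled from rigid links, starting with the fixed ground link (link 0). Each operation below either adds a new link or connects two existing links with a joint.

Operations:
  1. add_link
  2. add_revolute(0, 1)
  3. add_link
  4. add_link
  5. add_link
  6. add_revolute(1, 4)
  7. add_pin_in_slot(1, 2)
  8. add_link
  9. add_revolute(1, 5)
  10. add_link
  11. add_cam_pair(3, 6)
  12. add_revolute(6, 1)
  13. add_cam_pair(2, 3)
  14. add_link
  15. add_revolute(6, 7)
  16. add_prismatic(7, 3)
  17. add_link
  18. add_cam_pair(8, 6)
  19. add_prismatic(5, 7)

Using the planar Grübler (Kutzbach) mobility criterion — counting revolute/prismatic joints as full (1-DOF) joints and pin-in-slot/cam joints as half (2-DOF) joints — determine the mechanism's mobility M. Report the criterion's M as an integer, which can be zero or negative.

M = 6

link 0 = ground. State L|J1|J2 = 1|0|0
+link1  2|0|0
R(0,1) f=1→J1  2|1|0
+link2  3|1|0
+link3  4|1|0
+link4  5|1|0
R(1,4) f=1→J1  5|2|0
PS(1,2) f=2→J2  5|2|1
+link5  6|2|1
R(1,5) f=1→J1  6|3|1
+link6  7|3|1
C(3,6) f=2→J2  7|3|2
R(6,1) f=1→J1  7|4|2
C(2,3) f=2→J2  7|4|3
+link7  8|4|3
R(6,7) f=1→J1  8|5|3
P(7,3) f=1→J1  8|6|3
+link8  9|6|3
C(8,6) f=2→J2  9|6|4
P(5,7) f=1→J1  9|7|4
M = 3(9−1)−2·7−4 = 24−14−4 = 6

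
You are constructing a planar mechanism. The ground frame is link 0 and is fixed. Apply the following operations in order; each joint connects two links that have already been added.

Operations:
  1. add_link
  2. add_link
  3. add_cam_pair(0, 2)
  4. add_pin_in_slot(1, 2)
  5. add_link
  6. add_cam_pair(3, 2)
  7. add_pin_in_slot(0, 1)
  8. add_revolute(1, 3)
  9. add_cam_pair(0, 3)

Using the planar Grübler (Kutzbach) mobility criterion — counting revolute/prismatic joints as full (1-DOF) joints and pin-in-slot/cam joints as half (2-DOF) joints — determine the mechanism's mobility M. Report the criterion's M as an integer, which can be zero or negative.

M = 2

L=1 J1=0 J2=0
add link → L=2 J1=0 J2=0
add link → L=3 J1=0 J2=0
C@0,2 dof=2 J2 → L=3 J1=0 J2=1
PS@1,2 dof=2 J2 → L=3 J1=0 J2=2
add link → L=4 J1=0 J2=2
C@3,2 dof=2 J2 → L=4 J1=0 J2=3
PS@0,1 dof=2 J2 → L=4 J1=0 J2=4
R@1,3 dof=1 J1 → L=4 J1=1 J2=4
C@0,3 dof=2 J2 → L=4 J1=1 J2=5
M=3(L−1)−2J1−J2=3·3−2·1−5=2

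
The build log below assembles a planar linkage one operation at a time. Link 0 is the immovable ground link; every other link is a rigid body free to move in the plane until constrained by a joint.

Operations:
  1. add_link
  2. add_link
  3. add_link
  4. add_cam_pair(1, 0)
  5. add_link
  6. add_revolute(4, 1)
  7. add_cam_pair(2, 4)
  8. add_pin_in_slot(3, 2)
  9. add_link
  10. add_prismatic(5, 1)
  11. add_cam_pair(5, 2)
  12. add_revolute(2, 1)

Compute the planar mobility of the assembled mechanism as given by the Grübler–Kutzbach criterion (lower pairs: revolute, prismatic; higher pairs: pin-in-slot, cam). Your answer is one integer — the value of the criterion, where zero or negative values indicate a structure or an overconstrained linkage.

M = 5

[1;0;0] (link 0 is ground)
L+ [2;0;0]
L+ [3;0;0]
L+ [4;0;0]
C(1,0)∈J2 [4;0;1]
L+ [5;0;1]
R(4,1)∈J1 [5;1;1]
C(2,4)∈J2 [5;1;2]
PS(3,2)∈J2 [5;1;3]
L+ [6;1;3]
P(5,1)∈J1 [6;2;3]
C(5,2)∈J2 [6;2;4]
R(2,1)∈J1 [6;3;4]
mobility = 15 − 6 − 4 = 5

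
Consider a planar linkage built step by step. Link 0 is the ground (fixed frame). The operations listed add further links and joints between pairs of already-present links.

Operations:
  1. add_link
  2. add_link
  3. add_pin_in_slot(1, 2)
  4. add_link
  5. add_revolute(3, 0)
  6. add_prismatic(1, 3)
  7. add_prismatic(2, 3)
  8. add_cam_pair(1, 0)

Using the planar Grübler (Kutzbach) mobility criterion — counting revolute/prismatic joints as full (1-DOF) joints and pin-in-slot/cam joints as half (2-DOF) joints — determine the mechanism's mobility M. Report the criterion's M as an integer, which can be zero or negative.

(L,J1,J2)=(1,0,0); link0 fixed
link1: (2,0,0)
link2: (3,0,0)
PS 1-2 [J2]: (3,0,1)
link3: (4,0,1)
R 3-0 [J1]: (4,1,1)
P 1-3 [J1]: (4,2,1)
P 2-3 [J1]: (4,3,1)
C 1-0 [J2]: (4,3,2)
Grübler: 3·3 − 2·3 − 2 = 1

M = 1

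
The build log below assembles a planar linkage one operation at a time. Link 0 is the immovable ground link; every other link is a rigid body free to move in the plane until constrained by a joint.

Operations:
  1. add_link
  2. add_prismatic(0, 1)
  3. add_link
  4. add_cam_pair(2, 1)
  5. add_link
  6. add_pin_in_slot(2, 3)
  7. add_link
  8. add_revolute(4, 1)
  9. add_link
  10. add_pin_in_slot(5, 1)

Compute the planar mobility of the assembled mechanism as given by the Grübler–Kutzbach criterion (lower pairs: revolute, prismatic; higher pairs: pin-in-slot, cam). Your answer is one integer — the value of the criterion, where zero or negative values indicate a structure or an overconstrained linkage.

M = 8

ground; <1,0,0>
#1 <2,0,0>
P:0↔1 J1 <2,1,0>
#2 <3,1,0>
C:2↔1 J2 <3,1,1>
#3 <4,1,1>
PS:2↔3 J2 <4,1,2>
#4 <5,1,2>
R:4↔1 J1 <5,2,2>
#5 <6,2,2>
PS:5↔1 J2 <6,2,3>
3×5 − 2×2 − 1×3 = 8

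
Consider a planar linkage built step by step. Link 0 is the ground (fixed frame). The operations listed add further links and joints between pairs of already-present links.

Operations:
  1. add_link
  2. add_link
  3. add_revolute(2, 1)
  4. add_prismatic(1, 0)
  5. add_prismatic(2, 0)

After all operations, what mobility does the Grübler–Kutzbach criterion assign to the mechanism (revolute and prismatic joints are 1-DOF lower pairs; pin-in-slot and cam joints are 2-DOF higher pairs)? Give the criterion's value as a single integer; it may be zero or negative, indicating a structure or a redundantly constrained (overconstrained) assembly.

M = 0

(L,J1,J2)=(1,0,0); link0 fixed
link1: (2,0,0)
link2: (3,0,0)
R 2-1 [J1]: (3,1,0)
P 1-0 [J1]: (3,2,0)
P 2-0 [J1]: (3,3,0)
Grübler: 3·2 − 2·3 − 0 = 0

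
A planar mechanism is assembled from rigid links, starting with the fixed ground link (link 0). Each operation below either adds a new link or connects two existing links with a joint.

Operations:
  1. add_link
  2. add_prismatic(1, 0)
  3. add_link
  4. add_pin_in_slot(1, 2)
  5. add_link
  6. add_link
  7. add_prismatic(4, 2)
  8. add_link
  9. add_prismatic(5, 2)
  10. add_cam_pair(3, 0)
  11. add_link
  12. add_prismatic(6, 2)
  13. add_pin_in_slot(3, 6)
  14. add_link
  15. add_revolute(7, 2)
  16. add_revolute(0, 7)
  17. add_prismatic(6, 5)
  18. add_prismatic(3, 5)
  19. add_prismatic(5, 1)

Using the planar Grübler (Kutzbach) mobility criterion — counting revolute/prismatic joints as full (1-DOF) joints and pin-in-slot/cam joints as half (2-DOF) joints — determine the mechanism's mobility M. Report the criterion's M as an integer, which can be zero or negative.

L=1 J1=0 J2=0
add link → L=2 J1=0 J2=0
P@1,0 dof=1 J1 → L=2 J1=1 J2=0
add link → L=3 J1=1 J2=0
PS@1,2 dof=2 J2 → L=3 J1=1 J2=1
add link → L=4 J1=1 J2=1
add link → L=5 J1=1 J2=1
P@4,2 dof=1 J1 → L=5 J1=2 J2=1
add link → L=6 J1=2 J2=1
P@5,2 dof=1 J1 → L=6 J1=3 J2=1
C@3,0 dof=2 J2 → L=6 J1=3 J2=2
add link → L=7 J1=3 J2=2
P@6,2 dof=1 J1 → L=7 J1=4 J2=2
PS@3,6 dof=2 J2 → L=7 J1=4 J2=3
add link → L=8 J1=4 J2=3
R@7,2 dof=1 J1 → L=8 J1=5 J2=3
R@0,7 dof=1 J1 → L=8 J1=6 J2=3
P@6,5 dof=1 J1 → L=8 J1=7 J2=3
P@3,5 dof=1 J1 → L=8 J1=8 J2=3
P@5,1 dof=1 J1 → L=8 J1=9 J2=3
M=3(L−1)−2J1−J2=3·7−2·9−3=0

M = 0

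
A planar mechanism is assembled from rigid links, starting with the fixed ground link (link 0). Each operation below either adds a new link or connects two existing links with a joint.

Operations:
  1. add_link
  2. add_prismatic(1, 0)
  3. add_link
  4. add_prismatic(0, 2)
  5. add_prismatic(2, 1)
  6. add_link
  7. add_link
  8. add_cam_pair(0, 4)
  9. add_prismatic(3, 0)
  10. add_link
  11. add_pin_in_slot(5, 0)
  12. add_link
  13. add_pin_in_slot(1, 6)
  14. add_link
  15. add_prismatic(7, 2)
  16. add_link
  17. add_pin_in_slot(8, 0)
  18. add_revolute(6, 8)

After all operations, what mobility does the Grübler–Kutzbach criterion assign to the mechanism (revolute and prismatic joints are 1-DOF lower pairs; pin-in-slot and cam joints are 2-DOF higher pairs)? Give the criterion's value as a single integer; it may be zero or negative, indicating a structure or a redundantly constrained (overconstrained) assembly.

M = 8

[1;0;0] (link 0 is ground)
L+ [2;0;0]
P(1,0)∈J1 [2;1;0]
L+ [3;1;0]
P(0,2)∈J1 [3;2;0]
P(2,1)∈J1 [3;3;0]
L+ [4;3;0]
L+ [5;3;0]
C(0,4)∈J2 [5;3;1]
P(3,0)∈J1 [5;4;1]
L+ [6;4;1]
PS(5,0)∈J2 [6;4;2]
L+ [7;4;2]
PS(1,6)∈J2 [7;4;3]
L+ [8;4;3]
P(7,2)∈J1 [8;5;3]
L+ [9;5;3]
PS(8,0)∈J2 [9;5;4]
R(6,8)∈J1 [9;6;4]
mobility = 24 − 12 − 4 = 8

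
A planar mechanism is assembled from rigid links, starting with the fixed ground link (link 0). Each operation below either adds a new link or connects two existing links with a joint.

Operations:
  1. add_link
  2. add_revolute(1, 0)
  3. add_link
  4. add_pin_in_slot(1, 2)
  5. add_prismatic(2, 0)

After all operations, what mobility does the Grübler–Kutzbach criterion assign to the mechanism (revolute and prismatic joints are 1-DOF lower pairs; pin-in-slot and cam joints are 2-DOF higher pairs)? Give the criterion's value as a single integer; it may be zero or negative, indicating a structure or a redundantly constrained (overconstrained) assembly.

M = 1

(L,J1,J2)=(1,0,0); link0 fixed
link1: (2,0,0)
R 1-0 [J1]: (2,1,0)
link2: (3,1,0)
PS 1-2 [J2]: (3,1,1)
P 2-0 [J1]: (3,2,1)
Grübler: 3·2 − 2·2 − 1 = 1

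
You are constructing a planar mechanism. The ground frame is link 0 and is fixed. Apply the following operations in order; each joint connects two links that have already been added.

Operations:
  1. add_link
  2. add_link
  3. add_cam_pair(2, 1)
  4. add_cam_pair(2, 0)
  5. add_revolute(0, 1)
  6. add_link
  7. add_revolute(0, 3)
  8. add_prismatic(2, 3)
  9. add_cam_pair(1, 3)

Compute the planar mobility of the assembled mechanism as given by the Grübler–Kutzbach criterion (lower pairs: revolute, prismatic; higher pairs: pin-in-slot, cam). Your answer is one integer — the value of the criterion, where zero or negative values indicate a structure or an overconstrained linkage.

M = 0

link 0 = ground. State L|J1|J2 = 1|0|0
+link1  2|0|0
+link2  3|0|0
C(2,1) f=2→J2  3|0|1
C(2,0) f=2→J2  3|0|2
R(0,1) f=1→J1  3|1|2
+link3  4|1|2
R(0,3) f=1→J1  4|2|2
P(2,3) f=1→J1  4|3|2
C(1,3) f=2→J2  4|3|3
M = 3(4−1)−2·3−3 = 9−6−3 = 0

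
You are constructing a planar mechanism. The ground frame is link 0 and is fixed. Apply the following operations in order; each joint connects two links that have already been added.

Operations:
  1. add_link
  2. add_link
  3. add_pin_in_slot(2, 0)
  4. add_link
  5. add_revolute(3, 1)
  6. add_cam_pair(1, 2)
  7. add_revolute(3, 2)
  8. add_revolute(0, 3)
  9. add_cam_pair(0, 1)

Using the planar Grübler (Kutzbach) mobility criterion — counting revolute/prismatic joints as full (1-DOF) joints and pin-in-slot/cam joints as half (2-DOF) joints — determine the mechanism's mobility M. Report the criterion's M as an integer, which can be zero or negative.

M = 0

[1;0;0] (link 0 is ground)
L+ [2;0;0]
L+ [3;0;0]
PS(2,0)∈J2 [3;0;1]
L+ [4;0;1]
R(3,1)∈J1 [4;1;1]
C(1,2)∈J2 [4;1;2]
R(3,2)∈J1 [4;2;2]
R(0,3)∈J1 [4;3;2]
C(0,1)∈J2 [4;3;3]
mobility = 9 − 6 − 3 = 0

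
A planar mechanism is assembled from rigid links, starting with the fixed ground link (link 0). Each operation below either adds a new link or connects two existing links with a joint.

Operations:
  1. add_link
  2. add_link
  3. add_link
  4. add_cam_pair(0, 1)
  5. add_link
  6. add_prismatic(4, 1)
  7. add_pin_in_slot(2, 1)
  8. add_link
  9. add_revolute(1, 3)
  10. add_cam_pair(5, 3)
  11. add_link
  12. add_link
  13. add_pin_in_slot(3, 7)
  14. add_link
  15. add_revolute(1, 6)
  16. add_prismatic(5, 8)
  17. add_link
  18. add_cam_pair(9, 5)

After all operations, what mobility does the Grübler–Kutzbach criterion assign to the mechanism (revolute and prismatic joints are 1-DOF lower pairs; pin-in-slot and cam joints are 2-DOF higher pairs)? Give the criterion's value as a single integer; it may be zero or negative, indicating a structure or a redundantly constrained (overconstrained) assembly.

M = 14

link 0 = ground. State L|J1|J2 = 1|0|0
+link1  2|0|0
+link2  3|0|0
+link3  4|0|0
C(0,1) f=2→J2  4|0|1
+link4  5|0|1
P(4,1) f=1→J1  5|1|1
PS(2,1) f=2→J2  5|1|2
+link5  6|1|2
R(1,3) f=1→J1  6|2|2
C(5,3) f=2→J2  6|2|3
+link6  7|2|3
+link7  8|2|3
PS(3,7) f=2→J2  8|2|4
+link8  9|2|4
R(1,6) f=1→J1  9|3|4
P(5,8) f=1→J1  9|4|4
+link9  10|4|4
C(9,5) f=2→J2  10|4|5
M = 3(10−1)−2·4−5 = 27−8−5 = 14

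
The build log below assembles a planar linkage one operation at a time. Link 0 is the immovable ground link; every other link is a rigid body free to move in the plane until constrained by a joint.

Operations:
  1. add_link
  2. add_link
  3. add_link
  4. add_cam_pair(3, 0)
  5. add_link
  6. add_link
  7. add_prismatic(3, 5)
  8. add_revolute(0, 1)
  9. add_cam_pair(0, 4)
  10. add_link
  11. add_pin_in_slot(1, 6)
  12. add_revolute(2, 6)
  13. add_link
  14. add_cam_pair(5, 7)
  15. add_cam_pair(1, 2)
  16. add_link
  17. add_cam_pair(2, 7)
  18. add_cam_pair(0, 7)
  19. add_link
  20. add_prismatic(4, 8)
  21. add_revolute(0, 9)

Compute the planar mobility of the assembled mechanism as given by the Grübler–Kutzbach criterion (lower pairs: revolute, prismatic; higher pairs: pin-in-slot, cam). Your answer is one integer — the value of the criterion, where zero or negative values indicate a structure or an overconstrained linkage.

M = 10

(L,J1,J2)=(1,0,0); link0 fixed
link1: (2,0,0)
link2: (3,0,0)
link3: (4,0,0)
C 3-0 [J2]: (4,0,1)
link4: (5,0,1)
link5: (6,0,1)
P 3-5 [J1]: (6,1,1)
R 0-1 [J1]: (6,2,1)
C 0-4 [J2]: (6,2,2)
link6: (7,2,2)
PS 1-6 [J2]: (7,2,3)
R 2-6 [J1]: (7,3,3)
link7: (8,3,3)
C 5-7 [J2]: (8,3,4)
C 1-2 [J2]: (8,3,5)
link8: (9,3,5)
C 2-7 [J2]: (9,3,6)
C 0-7 [J2]: (9,3,7)
link9: (10,3,7)
P 4-8 [J1]: (10,4,7)
R 0-9 [J1]: (10,5,7)
Grübler: 3·9 − 2·5 − 7 = 10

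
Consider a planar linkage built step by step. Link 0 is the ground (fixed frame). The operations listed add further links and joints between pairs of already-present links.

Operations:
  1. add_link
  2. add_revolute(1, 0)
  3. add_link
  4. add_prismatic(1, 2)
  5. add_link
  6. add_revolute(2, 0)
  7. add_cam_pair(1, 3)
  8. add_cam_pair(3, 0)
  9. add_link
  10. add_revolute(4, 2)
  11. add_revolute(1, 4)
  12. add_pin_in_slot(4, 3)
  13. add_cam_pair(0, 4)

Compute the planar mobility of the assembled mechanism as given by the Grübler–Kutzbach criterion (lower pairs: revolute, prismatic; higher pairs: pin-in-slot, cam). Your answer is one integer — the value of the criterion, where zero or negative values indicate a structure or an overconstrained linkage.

[1;0;0] (link 0 is ground)
L+ [2;0;0]
R(1,0)∈J1 [2;1;0]
L+ [3;1;0]
P(1,2)∈J1 [3;2;0]
L+ [4;2;0]
R(2,0)∈J1 [4;3;0]
C(1,3)∈J2 [4;3;1]
C(3,0)∈J2 [4;3;2]
L+ [5;3;2]
R(4,2)∈J1 [5;4;2]
R(1,4)∈J1 [5;5;2]
PS(4,3)∈J2 [5;5;3]
C(0,4)∈J2 [5;5;4]
mobility = 12 − 10 − 4 = -2

M = -2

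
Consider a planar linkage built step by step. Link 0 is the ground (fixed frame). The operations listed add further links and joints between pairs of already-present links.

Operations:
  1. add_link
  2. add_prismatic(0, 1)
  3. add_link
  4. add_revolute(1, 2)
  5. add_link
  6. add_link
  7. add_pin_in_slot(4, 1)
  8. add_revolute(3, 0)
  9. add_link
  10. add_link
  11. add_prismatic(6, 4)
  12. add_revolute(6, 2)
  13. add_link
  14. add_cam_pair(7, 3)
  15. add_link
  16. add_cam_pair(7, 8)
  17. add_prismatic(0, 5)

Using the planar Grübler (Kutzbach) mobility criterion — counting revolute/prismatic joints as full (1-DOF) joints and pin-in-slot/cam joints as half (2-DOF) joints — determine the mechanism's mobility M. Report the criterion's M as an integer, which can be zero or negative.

M = 9

(L,J1,J2)=(1,0,0); link0 fixed
link1: (2,0,0)
P 0-1 [J1]: (2,1,0)
link2: (3,1,0)
R 1-2 [J1]: (3,2,0)
link3: (4,2,0)
link4: (5,2,0)
PS 4-1 [J2]: (5,2,1)
R 3-0 [J1]: (5,3,1)
link5: (6,3,1)
link6: (7,3,1)
P 6-4 [J1]: (7,4,1)
R 6-2 [J1]: (7,5,1)
link7: (8,5,1)
C 7-3 [J2]: (8,5,2)
link8: (9,5,2)
C 7-8 [J2]: (9,5,3)
P 0-5 [J1]: (9,6,3)
Grübler: 3·8 − 2·6 − 3 = 9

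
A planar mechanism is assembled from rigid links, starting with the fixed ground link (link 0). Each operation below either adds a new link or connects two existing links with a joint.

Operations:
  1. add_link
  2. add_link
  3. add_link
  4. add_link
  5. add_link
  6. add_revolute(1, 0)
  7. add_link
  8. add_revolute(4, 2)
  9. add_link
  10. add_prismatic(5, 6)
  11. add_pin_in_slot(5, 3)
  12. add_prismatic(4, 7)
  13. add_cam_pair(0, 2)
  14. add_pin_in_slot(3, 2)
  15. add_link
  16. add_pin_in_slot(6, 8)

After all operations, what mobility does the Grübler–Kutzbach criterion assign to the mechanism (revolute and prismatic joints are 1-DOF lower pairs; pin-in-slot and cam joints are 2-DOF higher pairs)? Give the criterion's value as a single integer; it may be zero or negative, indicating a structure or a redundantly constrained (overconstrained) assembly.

M = 12

L=1 J1=0 J2=0
add link → L=2 J1=0 J2=0
add link → L=3 J1=0 J2=0
add link → L=4 J1=0 J2=0
add link → L=5 J1=0 J2=0
add link → L=6 J1=0 J2=0
R@1,0 dof=1 J1 → L=6 J1=1 J2=0
add link → L=7 J1=1 J2=0
R@4,2 dof=1 J1 → L=7 J1=2 J2=0
add link → L=8 J1=2 J2=0
P@5,6 dof=1 J1 → L=8 J1=3 J2=0
PS@5,3 dof=2 J2 → L=8 J1=3 J2=1
P@4,7 dof=1 J1 → L=8 J1=4 J2=1
C@0,2 dof=2 J2 → L=8 J1=4 J2=2
PS@3,2 dof=2 J2 → L=8 J1=4 J2=3
add link → L=9 J1=4 J2=3
PS@6,8 dof=2 J2 → L=9 J1=4 J2=4
M=3(L−1)−2J1−J2=3·8−2·4−4=12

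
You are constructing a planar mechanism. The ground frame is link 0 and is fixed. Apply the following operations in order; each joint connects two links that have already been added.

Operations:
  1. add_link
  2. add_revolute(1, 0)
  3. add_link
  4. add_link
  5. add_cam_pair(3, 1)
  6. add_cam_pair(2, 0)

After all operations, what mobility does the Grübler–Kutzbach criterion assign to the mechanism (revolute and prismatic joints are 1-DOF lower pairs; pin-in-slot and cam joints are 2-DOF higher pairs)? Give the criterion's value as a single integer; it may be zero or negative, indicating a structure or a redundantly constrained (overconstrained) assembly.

M = 5

ground; <1,0,0>
#1 <2,0,0>
R:1↔0 J1 <2,1,0>
#2 <3,1,0>
#3 <4,1,0>
C:3↔1 J2 <4,1,1>
C:2↔0 J2 <4,1,2>
3×3 − 2×1 − 1×2 = 5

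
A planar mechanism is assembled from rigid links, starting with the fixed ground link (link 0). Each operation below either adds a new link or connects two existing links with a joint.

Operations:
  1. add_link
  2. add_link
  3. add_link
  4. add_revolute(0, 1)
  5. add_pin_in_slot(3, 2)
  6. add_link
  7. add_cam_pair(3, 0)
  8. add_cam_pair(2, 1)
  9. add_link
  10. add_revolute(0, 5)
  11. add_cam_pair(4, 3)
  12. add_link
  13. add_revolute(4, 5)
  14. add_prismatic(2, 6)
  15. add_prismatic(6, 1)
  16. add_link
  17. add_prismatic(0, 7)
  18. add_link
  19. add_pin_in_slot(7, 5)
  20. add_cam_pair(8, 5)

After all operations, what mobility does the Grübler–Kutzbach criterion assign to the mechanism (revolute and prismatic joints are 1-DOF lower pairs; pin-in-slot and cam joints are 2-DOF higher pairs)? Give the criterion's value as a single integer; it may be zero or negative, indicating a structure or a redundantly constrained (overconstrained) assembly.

M = 6

link 0 = ground. State L|J1|J2 = 1|0|0
+link1  2|0|0
+link2  3|0|0
+link3  4|0|0
R(0,1) f=1→J1  4|1|0
PS(3,2) f=2→J2  4|1|1
+link4  5|1|1
C(3,0) f=2→J2  5|1|2
C(2,1) f=2→J2  5|1|3
+link5  6|1|3
R(0,5) f=1→J1  6|2|3
C(4,3) f=2→J2  6|2|4
+link6  7|2|4
R(4,5) f=1→J1  7|3|4
P(2,6) f=1→J1  7|4|4
P(6,1) f=1→J1  7|5|4
+link7  8|5|4
P(0,7) f=1→J1  8|6|4
+link8  9|6|4
PS(7,5) f=2→J2  9|6|5
C(8,5) f=2→J2  9|6|6
M = 3(9−1)−2·6−6 = 24−12−6 = 6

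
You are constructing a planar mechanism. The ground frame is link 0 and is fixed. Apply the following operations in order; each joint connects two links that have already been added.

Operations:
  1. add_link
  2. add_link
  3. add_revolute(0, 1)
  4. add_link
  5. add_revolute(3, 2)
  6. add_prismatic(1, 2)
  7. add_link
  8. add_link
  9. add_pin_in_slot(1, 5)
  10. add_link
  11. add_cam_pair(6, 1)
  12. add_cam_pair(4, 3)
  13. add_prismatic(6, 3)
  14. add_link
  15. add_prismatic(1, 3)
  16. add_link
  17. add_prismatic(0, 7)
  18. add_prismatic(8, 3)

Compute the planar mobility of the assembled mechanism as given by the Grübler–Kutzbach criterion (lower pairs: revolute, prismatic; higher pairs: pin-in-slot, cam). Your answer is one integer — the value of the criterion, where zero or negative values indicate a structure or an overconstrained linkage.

ground; <1,0,0>
#1 <2,0,0>
#2 <3,0,0>
R:0↔1 J1 <3,1,0>
#3 <4,1,0>
R:3↔2 J1 <4,2,0>
P:1↔2 J1 <4,3,0>
#4 <5,3,0>
#5 <6,3,0>
PS:1↔5 J2 <6,3,1>
#6 <7,3,1>
C:6↔1 J2 <7,3,2>
C:4↔3 J2 <7,3,3>
P:6↔3 J1 <7,4,3>
#7 <8,4,3>
P:1↔3 J1 <8,5,3>
#8 <9,5,3>
P:0↔7 J1 <9,6,3>
P:8↔3 J1 <9,7,3>
3×8 − 2×7 − 1×3 = 7

M = 7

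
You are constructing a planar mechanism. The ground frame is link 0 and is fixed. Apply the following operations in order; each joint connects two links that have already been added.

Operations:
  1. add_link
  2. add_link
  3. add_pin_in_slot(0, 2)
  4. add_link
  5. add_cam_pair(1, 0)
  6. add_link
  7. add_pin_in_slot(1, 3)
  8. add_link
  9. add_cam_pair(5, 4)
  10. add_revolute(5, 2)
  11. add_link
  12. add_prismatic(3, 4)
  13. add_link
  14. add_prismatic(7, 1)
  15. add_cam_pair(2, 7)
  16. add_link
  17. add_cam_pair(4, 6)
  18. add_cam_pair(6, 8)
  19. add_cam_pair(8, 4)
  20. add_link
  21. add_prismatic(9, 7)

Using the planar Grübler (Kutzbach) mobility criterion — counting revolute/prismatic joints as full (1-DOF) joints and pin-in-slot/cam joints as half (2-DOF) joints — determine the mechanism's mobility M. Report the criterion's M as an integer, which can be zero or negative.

M = 11

(L,J1,J2)=(1,0,0); link0 fixed
link1: (2,0,0)
link2: (3,0,0)
PS 0-2 [J2]: (3,0,1)
link3: (4,0,1)
C 1-0 [J2]: (4,0,2)
link4: (5,0,2)
PS 1-3 [J2]: (5,0,3)
link5: (6,0,3)
C 5-4 [J2]: (6,0,4)
R 5-2 [J1]: (6,1,4)
link6: (7,1,4)
P 3-4 [J1]: (7,2,4)
link7: (8,2,4)
P 7-1 [J1]: (8,3,4)
C 2-7 [J2]: (8,3,5)
link8: (9,3,5)
C 4-6 [J2]: (9,3,6)
C 6-8 [J2]: (9,3,7)
C 8-4 [J2]: (9,3,8)
link9: (10,3,8)
P 9-7 [J1]: (10,4,8)
Grübler: 3·9 − 2·4 − 8 = 11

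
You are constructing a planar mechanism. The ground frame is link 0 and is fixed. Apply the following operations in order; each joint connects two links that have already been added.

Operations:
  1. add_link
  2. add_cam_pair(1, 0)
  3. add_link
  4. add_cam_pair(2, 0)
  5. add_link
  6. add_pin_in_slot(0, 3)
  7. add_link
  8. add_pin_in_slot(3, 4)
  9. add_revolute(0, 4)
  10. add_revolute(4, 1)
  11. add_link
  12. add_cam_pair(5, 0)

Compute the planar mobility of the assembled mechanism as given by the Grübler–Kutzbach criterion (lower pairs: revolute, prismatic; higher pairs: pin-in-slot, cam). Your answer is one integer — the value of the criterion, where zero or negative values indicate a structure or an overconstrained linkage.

M = 6

L=1 J1=0 J2=0
add link → L=2 J1=0 J2=0
C@1,0 dof=2 J2 → L=2 J1=0 J2=1
add link → L=3 J1=0 J2=1
C@2,0 dof=2 J2 → L=3 J1=0 J2=2
add link → L=4 J1=0 J2=2
PS@0,3 dof=2 J2 → L=4 J1=0 J2=3
add link → L=5 J1=0 J2=3
PS@3,4 dof=2 J2 → L=5 J1=0 J2=4
R@0,4 dof=1 J1 → L=5 J1=1 J2=4
R@4,1 dof=1 J1 → L=5 J1=2 J2=4
add link → L=6 J1=2 J2=4
C@5,0 dof=2 J2 → L=6 J1=2 J2=5
M=3(L−1)−2J1−J2=3·5−2·2−5=6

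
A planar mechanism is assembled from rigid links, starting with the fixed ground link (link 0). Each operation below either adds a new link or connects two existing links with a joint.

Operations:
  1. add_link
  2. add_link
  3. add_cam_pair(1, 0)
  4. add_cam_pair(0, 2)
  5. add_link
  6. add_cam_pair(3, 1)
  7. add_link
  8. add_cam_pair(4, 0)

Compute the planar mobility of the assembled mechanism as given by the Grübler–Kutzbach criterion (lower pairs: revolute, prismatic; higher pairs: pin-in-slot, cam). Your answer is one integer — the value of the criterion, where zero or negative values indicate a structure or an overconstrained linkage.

M = 8

(L,J1,J2)=(1,0,0); link0 fixed
link1: (2,0,0)
link2: (3,0,0)
C 1-0 [J2]: (3,0,1)
C 0-2 [J2]: (3,0,2)
link3: (4,0,2)
C 3-1 [J2]: (4,0,3)
link4: (5,0,3)
C 4-0 [J2]: (5,0,4)
Grübler: 3·4 − 2·0 − 4 = 8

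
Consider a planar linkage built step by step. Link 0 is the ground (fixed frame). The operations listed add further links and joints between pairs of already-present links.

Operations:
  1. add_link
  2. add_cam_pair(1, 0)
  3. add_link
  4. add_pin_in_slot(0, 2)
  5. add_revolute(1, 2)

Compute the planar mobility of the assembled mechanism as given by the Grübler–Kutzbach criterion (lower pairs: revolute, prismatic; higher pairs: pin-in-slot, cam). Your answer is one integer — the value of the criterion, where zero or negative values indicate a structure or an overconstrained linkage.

(L,J1,J2)=(1,0,0); link0 fixed
link1: (2,0,0)
C 1-0 [J2]: (2,0,1)
link2: (3,0,1)
PS 0-2 [J2]: (3,0,2)
R 1-2 [J1]: (3,1,2)
Grübler: 3·2 − 2·1 − 2 = 2

M = 2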